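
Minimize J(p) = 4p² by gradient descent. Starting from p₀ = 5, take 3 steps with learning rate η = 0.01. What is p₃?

3.89344

J′(p) = 8p
Step 1: J′(5) = 40; p₁ = 5 − 0.01·40 = 4.6
Step 2: J′(4.6) = 36.8; p₂ = 4.6 − 0.01·36.8 = 4.232
Step 3: J′(4.232) = 33.856; p₃ = 4.232 − 0.01·33.856 = 3.89344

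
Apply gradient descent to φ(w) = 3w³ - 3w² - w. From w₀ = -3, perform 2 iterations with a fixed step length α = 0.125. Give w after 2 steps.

-288.1953125

φ′(w) = 9w² - 6w - 1
w₁ = -3 − 0.125·98 = -15.25
w₂ = -15.25 − 0.125·2183.5625 = -288.1953125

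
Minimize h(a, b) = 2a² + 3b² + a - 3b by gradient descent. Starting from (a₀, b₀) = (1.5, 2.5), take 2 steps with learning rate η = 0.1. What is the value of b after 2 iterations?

∇h = (4a + 1, 6b - 3)
Step 1: at (1.5, 2.5), ∇h = (7, 12) → (1.5, 2.5) − 0.1·(7, 12) = (0.8, 1.3)
Step 2: at (0.8, 1.3), ∇h = (4.2, 4.8) → (0.8, 1.3) − 0.1·(4.2, 4.8) = (0.38, 0.82)
b = 0.82

0.82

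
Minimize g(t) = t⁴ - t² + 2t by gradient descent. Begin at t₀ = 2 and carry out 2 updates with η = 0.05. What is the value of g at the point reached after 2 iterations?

g′(t) = 4t³ - 2t + 2
Step 1: g′(2) = 30; t₁ = 2 − 0.05·30 = 0.5
Step 2: g′(0.5) = 1.5; t₂ = 0.5 − 0.05·1.5 = 0.425
g(0.425) = 0.702000390625

0.702000390625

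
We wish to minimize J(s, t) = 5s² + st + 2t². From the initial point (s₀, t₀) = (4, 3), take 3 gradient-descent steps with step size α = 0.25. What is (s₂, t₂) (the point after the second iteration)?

(10.375, 1.6875)

∇J = (10s + t, s + 4t)
Step 1: at (4, 3), ∇J = (43, 16) → (4, 3) − 0.25·(43, 16) = (-6.75, -1)
Step 2: at (-6.75, -1), ∇J = (-68.5, -10.75) → (-6.75, -1) − 0.25·(-68.5, -10.75) = (10.375, 1.6875)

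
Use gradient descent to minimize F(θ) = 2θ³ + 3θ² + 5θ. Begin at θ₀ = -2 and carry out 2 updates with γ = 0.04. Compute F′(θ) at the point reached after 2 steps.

75.353517510656

F′(θ) = 6θ² + 6θ + 5
θ₁ = -2 − 0.04·17 = -2.68
θ₂ = -2.68 − 0.04·32.0144 = -3.960576
F′(θ) at (-3.960576) = 75.353517510656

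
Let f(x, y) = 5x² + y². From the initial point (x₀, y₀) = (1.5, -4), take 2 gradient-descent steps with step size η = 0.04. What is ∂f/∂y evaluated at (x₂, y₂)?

-6.7712

∇f = (10x, 2y)
Step 1: at (1.5, -4), ∇f = (15, -8) → (1.5, -4) − 0.04·(15, -8) = (0.9, -3.68)
Step 2: at (0.9, -3.68), ∇f = (9, -7.36) → (0.9, -3.68) − 0.04·(9, -7.36) = (0.54, -3.3856)
∂f/∂y at (0.54, -3.3856) = -6.7712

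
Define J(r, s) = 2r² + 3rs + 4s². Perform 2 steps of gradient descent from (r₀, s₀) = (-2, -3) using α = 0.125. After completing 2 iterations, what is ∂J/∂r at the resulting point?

∇J = (4r + 3s, 3r + 8s)
(r₁, s₁) = (-2, -3) − 0.125·(-17, -30) = (0.125, 0.75)
(r₂, s₂) = (0.125, 0.75) − 0.125·(2.75, 6.375) = (-0.21875, -0.046875)
∂J/∂r at (-0.21875, -0.046875) = -1.015625

-1.015625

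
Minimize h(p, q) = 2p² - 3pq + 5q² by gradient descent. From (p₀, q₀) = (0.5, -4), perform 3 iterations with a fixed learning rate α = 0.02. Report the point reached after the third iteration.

∇h = (4p - 3q, -3p + 10q)
Step 1: at (0.5, -4), ∇h = (14, -41.5) → (0.5, -4) − 0.02·(14, -41.5) = (0.22, -3.17)
Step 2: at (0.22, -3.17), ∇h = (10.39, -32.36) → (0.22, -3.17) − 0.02·(10.39, -32.36) = (0.0122, -2.5228)
Step 3: at (0.0122, -2.5228), ∇h = (7.6172, -25.2646) → (0.0122, -2.5228) − 0.02·(7.6172, -25.2646) = (-0.140144, -2.017508)

(-0.140144, -2.017508)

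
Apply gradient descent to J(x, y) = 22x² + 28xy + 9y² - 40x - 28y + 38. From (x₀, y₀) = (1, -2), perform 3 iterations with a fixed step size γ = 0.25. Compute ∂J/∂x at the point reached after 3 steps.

161333

∇J = (44x + 28y - 40, 28x + 18y - 28)
(x₁, y₁) = (1, -2) − 0.25·(-52, -36) = (14, 7)
(x₂, y₂) = (14, 7) − 0.25·(772, 490) = (-179, -115.5)
(x₃, y₃) = (-179, -115.5) − 0.25·(-11150, -7119) = (2608.5, 1664.25)
∂J/∂x at (2608.5, 1664.25) = 161333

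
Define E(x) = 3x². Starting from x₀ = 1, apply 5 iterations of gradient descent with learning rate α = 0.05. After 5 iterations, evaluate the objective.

0.0847425747

E′(x) = 6x
x₁ = 1 − 0.05·6 = 0.7
x₂ = 0.7 − 0.05·4.2 = 0.49
x₃ = 0.49 − 0.05·2.94 = 0.343
x₄ = 0.343 − 0.05·2.058 = 0.2401
x₅ = 0.2401 − 0.05·1.4406 = 0.16807
E(0.16807) = 0.0847425747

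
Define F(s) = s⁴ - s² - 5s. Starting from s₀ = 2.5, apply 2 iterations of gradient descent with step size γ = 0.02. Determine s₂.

1.36411

F′(s) = 4s³ - 2s - 5
s₁ = 2.5 − 0.02·52.5 = 1.45
s₂ = 1.45 − 0.02·4.2945 = 1.36411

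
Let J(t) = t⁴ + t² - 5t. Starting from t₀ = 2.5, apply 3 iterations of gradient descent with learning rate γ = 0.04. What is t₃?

J′(t) = 4t³ + 2t - 5
t₁ = 2.5 − 0.04·62.5 = 0
t₂ = 0 − 0.04·(-5) = 0.2
t₃ = 0.2 − 0.04·(-4.568) = 0.38272

0.38272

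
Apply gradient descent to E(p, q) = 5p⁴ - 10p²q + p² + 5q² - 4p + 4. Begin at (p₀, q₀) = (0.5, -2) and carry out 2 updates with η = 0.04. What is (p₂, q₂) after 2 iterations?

(0.1663616, -0.62864)

∇E = (20p³ - 20pq + 2p - 4, -10p² + 10q)
(p₁, q₁) = (0.5, -2) − 0.04·(19.5, -22.5) = (-0.28, -1.1)
(p₂, q₂) = (-0.28, -1.1) − 0.04·(-11.15904, -11.784) = (0.1663616, -0.62864)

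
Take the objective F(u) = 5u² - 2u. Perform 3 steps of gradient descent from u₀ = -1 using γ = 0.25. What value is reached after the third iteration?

4.25

F′(u) = 10u - 2
Step 1: F′(-1) = -12; u₁ = -1 − 0.25·(-12) = 2
Step 2: F′(2) = 18; u₂ = 2 − 0.25·18 = -2.5
Step 3: F′(-2.5) = -27; u₃ = -2.5 − 0.25·(-27) = 4.25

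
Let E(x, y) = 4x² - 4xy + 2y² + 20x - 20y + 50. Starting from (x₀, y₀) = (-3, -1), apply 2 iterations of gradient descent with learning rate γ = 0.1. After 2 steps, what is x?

∇E = (8x - 4y + 20, -4x + 4y - 20)
Step 1: at (-3, -1), ∇E = (0, -12) → (-3, -1) − 0.1·(0, -12) = (-3, 0.2)
Step 2: at (-3, 0.2), ∇E = (-4.8, -7.2) → (-3, 0.2) − 0.1·(-4.8, -7.2) = (-2.52, 0.92)
x = -2.52

-2.52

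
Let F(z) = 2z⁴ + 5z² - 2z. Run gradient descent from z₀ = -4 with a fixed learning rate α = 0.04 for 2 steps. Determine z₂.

F′(z) = 8z³ + 10z - 2
Step 1: F′(-4) = -554; z₁ = -4 − 0.04·(-554) = 18.16
Step 2: F′(18.16) = 48090.851968; z₂ = 18.16 − 0.04·48090.851968 = -1905.47407872

-1905.47407872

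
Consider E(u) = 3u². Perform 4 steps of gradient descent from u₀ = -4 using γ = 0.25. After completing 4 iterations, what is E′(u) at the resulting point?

E′(u) = 6u
u₁ = -4 − 0.25·(-24) = 2
u₂ = 2 − 0.25·12 = -1
u₃ = -1 − 0.25·(-6) = 0.5
u₄ = 0.5 − 0.25·3 = -0.25
E′(u) at (-0.25) = -1.5

-1.5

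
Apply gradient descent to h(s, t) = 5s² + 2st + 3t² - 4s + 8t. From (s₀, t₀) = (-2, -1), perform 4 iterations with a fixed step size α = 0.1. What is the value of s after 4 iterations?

∇h = (10s + 2t - 4, 2s + 6t + 8)
(s₁, t₁) = (-2, -1) − 0.1·(-26, -2) = (0.6, -0.8)
(s₂, t₂) = (0.6, -0.8) − 0.1·(0.4, 4.4) = (0.56, -1.24)
(s₃, t₃) = (0.56, -1.24) − 0.1·(-0.88, 1.68) = (0.648, -1.408)
(s₄, t₄) = (0.648, -1.408) − 0.1·(-0.336, 0.848) = (0.6816, -1.4928)
s = 0.6816

0.6816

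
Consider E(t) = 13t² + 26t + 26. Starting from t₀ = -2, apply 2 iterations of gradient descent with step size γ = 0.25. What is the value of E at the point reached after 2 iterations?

11908.8125

E′(t) = 26t + 26
Step 1: E′(-2) = -26; t₁ = -2 − 0.25·(-26) = 4.5
Step 2: E′(4.5) = 143; t₂ = 4.5 − 0.25·143 = -31.25
E(-31.25) = 11908.8125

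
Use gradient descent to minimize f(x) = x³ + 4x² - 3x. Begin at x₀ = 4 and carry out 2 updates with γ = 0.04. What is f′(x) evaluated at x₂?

f′(x) = 3x² + 8x - 3
Step 1: f′(4) = 77; x₁ = 4 − 0.04·77 = 0.92
Step 2: f′(0.92) = 6.8992; x₂ = 0.92 − 0.04·6.8992 = 0.644032
f′(x) at (0.644032) = 3.396587651072

3.396587651072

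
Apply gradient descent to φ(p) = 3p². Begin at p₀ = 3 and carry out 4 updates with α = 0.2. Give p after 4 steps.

φ′(p) = 6p
p₁ = 3 − 0.2·18 = -0.6
p₂ = -0.6 − 0.2·(-3.6) = 0.12
p₃ = 0.12 − 0.2·0.72 = -0.024
p₄ = -0.024 − 0.2·(-0.144) = 0.0048

0.0048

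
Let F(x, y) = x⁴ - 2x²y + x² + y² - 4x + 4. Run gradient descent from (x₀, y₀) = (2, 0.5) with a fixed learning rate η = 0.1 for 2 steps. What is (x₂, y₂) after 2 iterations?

(-0.4192, 1.088)

∇F = (4x³ - 4xy + 2x - 4, -2x² + 2y)
(x₁, y₁) = (2, 0.5) − 0.1·(28, -7) = (-0.8, 1.2)
(x₂, y₂) = (-0.8, 1.2) − 0.1·(-3.808, 1.12) = (-0.4192, 1.088)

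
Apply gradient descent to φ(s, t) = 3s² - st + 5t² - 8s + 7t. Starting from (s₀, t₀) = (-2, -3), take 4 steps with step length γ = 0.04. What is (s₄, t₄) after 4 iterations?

∇φ = (6s - t - 8, -s + 10t + 7)
Step 1: at (-2, -3), ∇φ = (-17, -21) → (-2, -3) − 0.04·(-17, -21) = (-1.32, -2.16)
Step 2: at (-1.32, -2.16), ∇φ = (-13.76, -13.28) → (-1.32, -2.16) − 0.04·(-13.76, -13.28) = (-0.7696, -1.6288)
Step 3: at (-0.7696, -1.6288), ∇φ = (-10.9888, -8.5184) → (-0.7696, -1.6288) − 0.04·(-10.9888, -8.5184) = (-0.330048, -1.288064)
Step 4: at (-0.330048, -1.288064), ∇φ = (-8.692224, -5.550592) → (-0.330048, -1.288064) − 0.04·(-8.692224, -5.550592) = (0.01764096, -1.06604032)

(0.01764096, -1.06604032)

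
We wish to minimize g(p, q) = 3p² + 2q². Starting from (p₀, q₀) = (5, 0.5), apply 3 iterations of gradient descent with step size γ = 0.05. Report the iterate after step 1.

∇g = (6p, 4q)
(p₁, q₁) = (5, 0.5) − 0.05·(30, 2) = (3.5, 0.4)

(3.5, 0.4)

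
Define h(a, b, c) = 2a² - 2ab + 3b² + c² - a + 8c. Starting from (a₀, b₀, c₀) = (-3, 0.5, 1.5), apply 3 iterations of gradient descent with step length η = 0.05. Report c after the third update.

∇h = (4a - 2b - 1, -2a + 6b, 2c + 8)
Step 1: at (-3, 0.5, 1.5), ∇h = (-14, 9, 11) → (-3, 0.5, 1.5) − 0.05·(-14, 9, 11) = (-2.3, 0.05, 0.95)
Step 2: at (-2.3, 0.05, 0.95), ∇h = (-10.3, 4.9, 9.9) → (-2.3, 0.05, 0.95) − 0.05·(-10.3, 4.9, 9.9) = (-1.785, -0.195, 0.455)
Step 3: at (-1.785, -0.195, 0.455), ∇h = (-7.75, 2.4, 8.91) → (-1.785, -0.195, 0.455) − 0.05·(-7.75, 2.4, 8.91) = (-1.3975, -0.315, 0.0095)
c = 0.0095

0.0095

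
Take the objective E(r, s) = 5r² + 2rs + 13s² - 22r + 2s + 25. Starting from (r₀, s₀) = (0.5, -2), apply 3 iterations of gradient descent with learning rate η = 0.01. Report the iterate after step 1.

(0.71, -1.51)

∇E = (10r + 2s - 22, 2r + 26s + 2)
Step 1: at (0.5, -2), ∇E = (-21, -49) → (0.5, -2) − 0.01·(-21, -49) = (0.71, -1.51)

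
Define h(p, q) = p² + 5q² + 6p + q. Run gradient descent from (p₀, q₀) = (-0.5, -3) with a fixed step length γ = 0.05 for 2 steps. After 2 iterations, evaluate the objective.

∇h = (2p + 6, 10q + 1)
Step 1: at (-0.5, -3), ∇h = (5, -29) → (-0.5, -3) − 0.05·(5, -29) = (-0.75, -1.55)
Step 2: at (-0.75, -1.55), ∇h = (4.5, -14.5) → (-0.75, -1.55) − 0.05·(4.5, -14.5) = (-0.975, -0.825)
h(-0.975, -0.825) = -2.32125

-2.32125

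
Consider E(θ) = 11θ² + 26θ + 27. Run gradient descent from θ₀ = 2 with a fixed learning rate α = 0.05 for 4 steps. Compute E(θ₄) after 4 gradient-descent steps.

11.63636475

E′(θ) = 22θ + 26
θ₁ = 2 − 0.05·70 = -1.5
θ₂ = -1.5 − 0.05·(-7) = -1.15
θ₃ = -1.15 − 0.05·0.7 = -1.185
θ₄ = -1.185 − 0.05·(-0.07) = -1.1815
E(-1.1815) = 11.63636475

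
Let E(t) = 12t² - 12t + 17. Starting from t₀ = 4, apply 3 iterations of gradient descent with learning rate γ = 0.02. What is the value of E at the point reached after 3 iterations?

16.906279620608

E′(t) = 24t - 12
t₁ = 4 − 0.02·84 = 2.32
t₂ = 2.32 − 0.02·43.68 = 1.4464
t₃ = 1.4464 − 0.02·22.7136 = 0.992128
E(0.992128) = 16.906279620608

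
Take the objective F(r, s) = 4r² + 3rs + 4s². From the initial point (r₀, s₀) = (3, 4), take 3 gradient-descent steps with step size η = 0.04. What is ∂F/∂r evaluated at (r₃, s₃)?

5.481216

∇F = (8r + 3s, 3r + 8s)
(r₁, s₁) = (3, 4) − 0.04·(36, 41) = (1.56, 2.36)
(r₂, s₂) = (1.56, 2.36) − 0.04·(19.56, 23.56) = (0.7776, 1.4176)
(r₃, s₃) = (0.7776, 1.4176) − 0.04·(10.4736, 13.6736) = (0.358656, 0.870656)
∂F/∂r at (0.358656, 0.870656) = 5.481216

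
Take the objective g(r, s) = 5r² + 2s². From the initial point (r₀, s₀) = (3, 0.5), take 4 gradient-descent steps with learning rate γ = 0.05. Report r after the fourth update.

0.1875

∇g = (10r, 4s)
(r₁, s₁) = (3, 0.5) − 0.05·(30, 2) = (1.5, 0.4)
(r₂, s₂) = (1.5, 0.4) − 0.05·(15, 1.6) = (0.75, 0.32)
(r₃, s₃) = (0.75, 0.32) − 0.05·(7.5, 1.28) = (0.375, 0.256)
(r₄, s₄) = (0.375, 0.256) − 0.05·(3.75, 1.024) = (0.1875, 0.2048)
r = 0.1875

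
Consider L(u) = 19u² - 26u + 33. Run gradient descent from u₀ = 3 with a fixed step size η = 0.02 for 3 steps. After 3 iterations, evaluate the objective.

L′(u) = 38u - 26
Step 1: L′(3) = 88; u₁ = 3 − 0.02·88 = 1.24
Step 2: L′(1.24) = 21.12; u₂ = 1.24 − 0.02·21.12 = 0.8176
Step 3: L′(0.8176) = 5.0688; u₃ = 0.8176 − 0.02·5.0688 = 0.716224
L(0.716224) = 24.124735545344

24.124735545344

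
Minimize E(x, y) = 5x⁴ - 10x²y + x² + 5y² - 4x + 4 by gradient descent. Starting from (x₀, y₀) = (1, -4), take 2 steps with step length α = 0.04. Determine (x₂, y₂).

∇E = (20x³ - 20xy + 2x - 4, -10x² + 10y)
Step 1: at (1, -4), ∇E = (98, -50) → (1, -4) − 0.04·(98, -50) = (-2.92, -2)
Step 2: at (-2.92, -2), ∇E = (-624.58176, -105.264) → (-2.92, -2) − 0.04·(-624.58176, -105.264) = (22.0632704, 2.21056)

(22.0632704, 2.21056)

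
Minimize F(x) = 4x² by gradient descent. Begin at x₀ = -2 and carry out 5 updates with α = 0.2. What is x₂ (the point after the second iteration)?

F′(x) = 8x
Step 1: F′(-2) = -16; x₁ = -2 − 0.2·(-16) = 1.2
Step 2: F′(1.2) = 9.6; x₂ = 1.2 − 0.2·9.6 = -0.72

-0.72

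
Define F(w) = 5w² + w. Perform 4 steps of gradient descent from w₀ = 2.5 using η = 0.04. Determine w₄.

0.23696

F′(w) = 10w + 1
Step 1: F′(2.5) = 26; w₁ = 2.5 − 0.04·26 = 1.46
Step 2: F′(1.46) = 15.6; w₂ = 1.46 − 0.04·15.6 = 0.836
Step 3: F′(0.836) = 9.36; w₃ = 0.836 − 0.04·9.36 = 0.4616
Step 4: F′(0.4616) = 5.616; w₄ = 0.4616 − 0.04·5.616 = 0.23696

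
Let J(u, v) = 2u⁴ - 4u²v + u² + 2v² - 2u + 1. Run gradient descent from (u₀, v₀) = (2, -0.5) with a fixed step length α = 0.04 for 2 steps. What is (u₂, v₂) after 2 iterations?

(-0.58766848, 0.332256)

∇J = (8u³ - 8uv + 2u - 2, -4u² + 4v)
(u₁, v₁) = (2, -0.5) − 0.04·(74, -18) = (-0.96, 0.22)
(u₂, v₂) = (-0.96, 0.22) − 0.04·(-9.308288, -2.8064) = (-0.58766848, 0.332256)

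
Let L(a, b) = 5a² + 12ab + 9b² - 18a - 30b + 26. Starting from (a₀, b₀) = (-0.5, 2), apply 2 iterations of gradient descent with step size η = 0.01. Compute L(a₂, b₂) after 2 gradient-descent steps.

∇L = (10a + 12b - 18, 12a + 18b - 30)
Step 1: at (-0.5, 2), ∇L = (1, 0) → (-0.5, 2) − 0.01·(1, 0) = (-0.51, 2)
Step 2: at (-0.51, 2), ∇L = (0.9, -0.12) → (-0.51, 2) − 0.01·(0.9, -0.12) = (-0.519, 2.0012)
L(-0.519, 2.0012) = 0.23254436

0.23254436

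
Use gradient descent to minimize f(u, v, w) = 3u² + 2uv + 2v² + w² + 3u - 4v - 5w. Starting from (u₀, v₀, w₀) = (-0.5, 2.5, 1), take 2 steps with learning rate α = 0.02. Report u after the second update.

∇f = (6u + 2v + 3, 2u + 4v - 4, 2w - 5)
(u₁, v₁, w₁) = (-0.5, 2.5, 1) − 0.02·(5, 5, -3) = (-0.6, 2.4, 1.06)
(u₂, v₂, w₂) = (-0.6, 2.4, 1.06) − 0.02·(4.2, 4.4, -2.88) = (-0.684, 2.312, 1.1176)
u = -0.684

-0.684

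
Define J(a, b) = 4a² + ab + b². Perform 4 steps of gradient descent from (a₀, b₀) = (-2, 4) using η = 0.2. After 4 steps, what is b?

∇J = (8a + b, a + 2b)
Step 1: at (-2, 4), ∇J = (-12, 6) → (-2, 4) − 0.2·(-12, 6) = (0.4, 2.8)
Step 2: at (0.4, 2.8), ∇J = (6, 6) → (0.4, 2.8) − 0.2·(6, 6) = (-0.8, 1.6)
Step 3: at (-0.8, 1.6), ∇J = (-4.8, 2.4) → (-0.8, 1.6) − 0.2·(-4.8, 2.4) = (0.16, 1.12)
Step 4: at (0.16, 1.12), ∇J = (2.4, 2.4) → (0.16, 1.12) − 0.2·(2.4, 2.4) = (-0.32, 0.64)
b = 0.64

0.64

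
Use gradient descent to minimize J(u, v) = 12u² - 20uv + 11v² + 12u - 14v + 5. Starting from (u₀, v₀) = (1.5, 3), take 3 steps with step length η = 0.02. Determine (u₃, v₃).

∇J = (24u - 20v + 12, -20u + 22v - 14)
(u₁, v₁) = (1.5, 3) − 0.02·(-12, 22) = (1.74, 2.56)
(u₂, v₂) = (1.74, 2.56) − 0.02·(2.56, 7.52) = (1.6888, 2.4096)
(u₃, v₃) = (1.6888, 2.4096) − 0.02·(4.3392, 5.2352) = (1.602016, 2.304896)

(1.602016, 2.304896)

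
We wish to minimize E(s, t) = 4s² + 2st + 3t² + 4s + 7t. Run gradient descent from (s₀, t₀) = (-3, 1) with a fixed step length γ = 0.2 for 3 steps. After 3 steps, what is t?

∇E = (8s + 2t + 4, 2s + 6t + 7)
(s₁, t₁) = (-3, 1) − 0.2·(-18, 7) = (0.6, -0.4)
(s₂, t₂) = (0.6, -0.4) − 0.2·(8, 5.8) = (-1, -1.56)
(s₃, t₃) = (-1, -1.56) − 0.2·(-7.12, -4.36) = (0.424, -0.688)
t = -0.688

-0.688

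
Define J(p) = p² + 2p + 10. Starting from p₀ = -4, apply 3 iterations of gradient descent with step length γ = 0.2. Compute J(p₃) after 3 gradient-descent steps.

J′(p) = 2p + 2
Step 1: J′(-4) = -6; p₁ = -4 − 0.2·(-6) = -2.8
Step 2: J′(-2.8) = -3.6; p₂ = -2.8 − 0.2·(-3.6) = -2.08
Step 3: J′(-2.08) = -2.16; p₃ = -2.08 − 0.2·(-2.16) = -1.648
J(-1.648) = 9.419904

9.419904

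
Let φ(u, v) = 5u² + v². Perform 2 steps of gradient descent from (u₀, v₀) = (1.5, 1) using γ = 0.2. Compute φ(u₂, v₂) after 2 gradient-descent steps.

11.3796

∇φ = (10u, 2v)
Step 1: at (1.5, 1), ∇φ = (15, 2) → (1.5, 1) − 0.2·(15, 2) = (-1.5, 0.6)
Step 2: at (-1.5, 0.6), ∇φ = (-15, 1.2) → (-1.5, 0.6) − 0.2·(-15, 1.2) = (1.5, 0.36)
φ(1.5, 0.36) = 11.3796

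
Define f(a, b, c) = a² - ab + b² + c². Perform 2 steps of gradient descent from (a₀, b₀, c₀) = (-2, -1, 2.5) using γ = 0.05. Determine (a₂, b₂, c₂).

(-1.715, -0.9925, 2.025)

∇f = (2a - b, -a + 2b, 2c)
Step 1: at (-2, -1, 2.5), ∇f = (-3, 0, 5) → (-2, -1, 2.5) − 0.05·(-3, 0, 5) = (-1.85, -1, 2.25)
Step 2: at (-1.85, -1, 2.25), ∇f = (-2.7, -0.15, 4.5) → (-1.85, -1, 2.25) − 0.05·(-2.7, -0.15, 4.5) = (-1.715, -0.9925, 2.025)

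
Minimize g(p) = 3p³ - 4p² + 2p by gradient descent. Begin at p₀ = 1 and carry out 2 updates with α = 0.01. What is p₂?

g′(p) = 9p² - 8p + 2
p₁ = 1 − 0.01·3 = 0.97
p₂ = 0.97 − 0.01·2.7081 = 0.942919

0.942919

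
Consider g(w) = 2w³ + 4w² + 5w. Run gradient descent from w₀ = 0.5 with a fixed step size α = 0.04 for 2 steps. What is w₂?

-0.147136

g′(w) = 6w² + 8w + 5
Step 1: g′(0.5) = 10.5; w₁ = 0.5 − 0.04·10.5 = 0.08
Step 2: g′(0.08) = 5.6784; w₂ = 0.08 − 0.04·5.6784 = -0.147136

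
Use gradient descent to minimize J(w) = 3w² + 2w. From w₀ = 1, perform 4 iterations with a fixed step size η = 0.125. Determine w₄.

-0.328125

J′(w) = 6w + 2
Step 1: J′(1) = 8; w₁ = 1 − 0.125·8 = 0
Step 2: J′(0) = 2; w₂ = 0 − 0.125·2 = -0.25
Step 3: J′(-0.25) = 0.5; w₃ = -0.25 − 0.125·0.5 = -0.3125
Step 4: J′(-0.3125) = 0.125; w₄ = -0.3125 − 0.125·0.125 = -0.328125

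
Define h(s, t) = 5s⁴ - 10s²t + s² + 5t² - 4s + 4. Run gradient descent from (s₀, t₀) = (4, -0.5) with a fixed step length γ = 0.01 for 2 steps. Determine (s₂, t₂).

(146.6374048, 9.57276)

∇h = (20s³ - 20st + 2s - 4, -10s² + 10t)
(s₁, t₁) = (4, -0.5) − 0.01·(1324, -165) = (-9.24, 1.15)
(s₂, t₂) = (-9.24, 1.15) − 0.01·(-15587.74048, -842.276) = (146.6374048, 9.57276)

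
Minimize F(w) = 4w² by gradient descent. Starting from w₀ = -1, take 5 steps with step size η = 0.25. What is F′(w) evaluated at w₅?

8

F′(w) = 8w
w₁ = -1 − 0.25·(-8) = 1
w₂ = 1 − 0.25·8 = -1
w₃ = -1 − 0.25·(-8) = 1
w₄ = 1 − 0.25·8 = -1
w₅ = -1 − 0.25·(-8) = 1
F′(w) at (1) = 8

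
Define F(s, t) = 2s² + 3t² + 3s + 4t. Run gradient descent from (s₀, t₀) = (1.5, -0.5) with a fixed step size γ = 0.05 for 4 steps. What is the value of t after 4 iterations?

-0.62665

∇F = (4s + 3, 6t + 4)
Step 1: at (1.5, -0.5), ∇F = (9, 1) → (1.5, -0.5) − 0.05·(9, 1) = (1.05, -0.55)
Step 2: at (1.05, -0.55), ∇F = (7.2, 0.7) → (1.05, -0.55) − 0.05·(7.2, 0.7) = (0.69, -0.585)
Step 3: at (0.69, -0.585), ∇F = (5.76, 0.49) → (0.69, -0.585) − 0.05·(5.76, 0.49) = (0.402, -0.6095)
Step 4: at (0.402, -0.6095), ∇F = (4.608, 0.343) → (0.402, -0.6095) − 0.05·(4.608, 0.343) = (0.1716, -0.62665)
t = -0.62665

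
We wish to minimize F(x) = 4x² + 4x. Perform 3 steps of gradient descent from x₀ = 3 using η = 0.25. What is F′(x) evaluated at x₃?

F′(x) = 8x + 4
Step 1: F′(3) = 28; x₁ = 3 − 0.25·28 = -4
Step 2: F′(-4) = -28; x₂ = -4 − 0.25·(-28) = 3
Step 3: F′(3) = 28; x₃ = 3 − 0.25·28 = -4
F′(x) at (-4) = -28

-28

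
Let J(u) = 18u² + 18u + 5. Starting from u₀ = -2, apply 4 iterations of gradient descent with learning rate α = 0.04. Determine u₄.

J′(u) = 36u + 18
u₁ = -2 − 0.04·(-54) = 0.16
u₂ = 0.16 − 0.04·23.76 = -0.7904
u₃ = -0.7904 − 0.04·(-10.4544) = -0.372224
u₄ = -0.372224 − 0.04·4.599936 = -0.55622144

-0.55622144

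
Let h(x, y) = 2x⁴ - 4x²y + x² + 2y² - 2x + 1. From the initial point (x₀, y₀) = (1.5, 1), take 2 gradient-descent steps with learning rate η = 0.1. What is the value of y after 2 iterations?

0.904

∇h = (8x³ - 8xy + 2x - 2, -4x² + 4y)
Step 1: at (1.5, 1), ∇h = (16, -5) → (1.5, 1) − 0.1·(16, -5) = (-0.1, 1.5)
Step 2: at (-0.1, 1.5), ∇h = (-1.008, 5.96) → (-0.1, 1.5) − 0.1·(-1.008, 5.96) = (0.0008, 0.904)
y = 0.904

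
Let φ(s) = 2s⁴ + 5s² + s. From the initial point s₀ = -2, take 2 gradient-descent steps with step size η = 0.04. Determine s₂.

0.01601024

φ′(s) = 8s³ + 10s + 1
Step 1: φ′(-2) = -83; s₁ = -2 − 0.04·(-83) = 1.32
Step 2: φ′(1.32) = 32.599744; s₂ = 1.32 − 0.04·32.599744 = 0.01601024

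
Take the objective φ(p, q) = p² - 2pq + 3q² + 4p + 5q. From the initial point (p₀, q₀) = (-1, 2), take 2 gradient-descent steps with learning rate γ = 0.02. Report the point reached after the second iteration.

∇φ = (2p - 2q + 4, -2p + 6q + 5)
Step 1: at (-1, 2), ∇φ = (-2, 19) → (-1, 2) − 0.02·(-2, 19) = (-0.96, 1.62)
Step 2: at (-0.96, 1.62), ∇φ = (-1.16, 16.64) → (-0.96, 1.62) − 0.02·(-1.16, 16.64) = (-0.9368, 1.2872)

(-0.9368, 1.2872)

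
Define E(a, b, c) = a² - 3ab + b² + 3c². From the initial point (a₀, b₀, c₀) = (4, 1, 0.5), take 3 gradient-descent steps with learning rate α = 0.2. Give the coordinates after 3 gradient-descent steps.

(4.32, 4.32, -0.004)

∇E = (2a - 3b, -3a + 2b, 6c)
Step 1: at (4, 1, 0.5), ∇E = (5, -10, 3) → (4, 1, 0.5) − 0.2·(5, -10, 3) = (3, 3, -0.1)
Step 2: at (3, 3, -0.1), ∇E = (-3, -3, -0.6) → (3, 3, -0.1) − 0.2·(-3, -3, -0.6) = (3.6, 3.6, 0.02)
Step 3: at (3.6, 3.6, 0.02), ∇E = (-3.6, -3.6, 0.12) → (3.6, 3.6, 0.02) − 0.2·(-3.6, -3.6, 0.12) = (4.32, 4.32, -0.004)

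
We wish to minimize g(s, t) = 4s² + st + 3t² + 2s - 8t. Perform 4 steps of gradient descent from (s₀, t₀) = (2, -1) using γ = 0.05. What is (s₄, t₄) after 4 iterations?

(0.0370625, 0.67613125)

∇g = (8s + t + 2, s + 6t - 8)
(s₁, t₁) = (2, -1) − 0.05·(17, -12) = (1.15, -0.4)
(s₂, t₂) = (1.15, -0.4) − 0.05·(10.8, -9.25) = (0.61, 0.0625)
(s₃, t₃) = (0.61, 0.0625) − 0.05·(6.9425, -7.015) = (0.262875, 0.41325)
(s₄, t₄) = (0.262875, 0.41325) − 0.05·(4.51625, -5.257625) = (0.0370625, 0.67613125)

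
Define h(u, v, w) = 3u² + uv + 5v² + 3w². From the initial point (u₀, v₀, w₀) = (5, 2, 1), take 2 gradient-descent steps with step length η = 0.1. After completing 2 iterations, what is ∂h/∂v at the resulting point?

-1.03

∇h = (6u + v, u + 10v, 6w)
(u₁, v₁, w₁) = (5, 2, 1) − 0.1·(32, 25, 6) = (1.8, -0.5, 0.4)
(u₂, v₂, w₂) = (1.8, -0.5, 0.4) − 0.1·(10.3, -3.2, 2.4) = (0.77, -0.18, 0.16)
∂h/∂v at (0.77, -0.18, 0.16) = -1.03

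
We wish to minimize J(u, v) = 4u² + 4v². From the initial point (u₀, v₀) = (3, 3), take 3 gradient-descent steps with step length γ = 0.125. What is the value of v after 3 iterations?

∇J = (8u, 8v)
Step 1: at (3, 3), ∇J = (24, 24) → (3, 3) − 0.125·(24, 24) = (0, 0)
Step 2: at (0, 0), ∇J = (0, 0) → (0, 0) − 0.125·(0, 0) = (0, 0)
Step 3: at (0, 0), ∇J = (0, 0) → (0, 0) − 0.125·(0, 0) = (0, 0)
v = 0

0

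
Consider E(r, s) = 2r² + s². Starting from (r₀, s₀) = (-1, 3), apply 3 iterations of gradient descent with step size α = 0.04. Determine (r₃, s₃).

∇E = (4r, 2s)
Step 1: at (-1, 3), ∇E = (-4, 6) → (-1, 3) − 0.04·(-4, 6) = (-0.84, 2.76)
Step 2: at (-0.84, 2.76), ∇E = (-3.36, 5.52) → (-0.84, 2.76) − 0.04·(-3.36, 5.52) = (-0.7056, 2.5392)
Step 3: at (-0.7056, 2.5392), ∇E = (-2.8224, 5.0784) → (-0.7056, 2.5392) − 0.04·(-2.8224, 5.0784) = (-0.592704, 2.336064)

(-0.592704, 2.336064)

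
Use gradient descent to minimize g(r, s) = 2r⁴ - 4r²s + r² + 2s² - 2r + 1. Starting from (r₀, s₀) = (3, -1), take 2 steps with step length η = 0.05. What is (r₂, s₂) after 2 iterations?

∇g = (8r³ - 8rs + 2r - 2, -4r² + 4s)
Step 1: at (3, -1), ∇g = (244, -40) → (3, -1) − 0.05·(244, -40) = (-9.2, 1)
Step 2: at (-9.2, 1), ∇g = (-6176.304, -334.56) → (-9.2, 1) − 0.05·(-6176.304, -334.56) = (299.6152, 17.728)

(299.6152, 17.728)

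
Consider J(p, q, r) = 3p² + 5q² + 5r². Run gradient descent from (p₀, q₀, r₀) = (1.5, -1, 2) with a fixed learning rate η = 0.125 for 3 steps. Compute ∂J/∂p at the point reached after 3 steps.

∇J = (6p, 10q, 10r)
Step 1: at (1.5, -1, 2), ∇J = (9, -10, 20) → (1.5, -1, 2) − 0.125·(9, -10, 20) = (0.375, 0.25, -0.5)
Step 2: at (0.375, 0.25, -0.5), ∇J = (2.25, 2.5, -5) → (0.375, 0.25, -0.5) − 0.125·(2.25, 2.5, -5) = (0.09375, -0.0625, 0.125)
Step 3: at (0.09375, -0.0625, 0.125), ∇J = (0.5625, -0.625, 1.25) → (0.09375, -0.0625, 0.125) − 0.125·(0.5625, -0.625, 1.25) = (0.0234375, 0.015625, -0.03125)
∂J/∂p at (0.0234375, 0.015625, -0.03125) = 0.140625

0.140625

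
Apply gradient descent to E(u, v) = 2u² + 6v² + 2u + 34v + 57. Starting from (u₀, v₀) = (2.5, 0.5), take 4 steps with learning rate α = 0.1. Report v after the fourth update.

∇E = (4u + 2, 12v + 34)
Step 1: at (2.5, 0.5), ∇E = (12, 40) → (2.5, 0.5) − 0.1·(12, 40) = (1.3, -3.5)
Step 2: at (1.3, -3.5), ∇E = (7.2, -8) → (1.3, -3.5) − 0.1·(7.2, -8) = (0.58, -2.7)
Step 3: at (0.58, -2.7), ∇E = (4.32, 1.6) → (0.58, -2.7) − 0.1·(4.32, 1.6) = (0.148, -2.86)
Step 4: at (0.148, -2.86), ∇E = (2.592, -0.32) → (0.148, -2.86) − 0.1·(2.592, -0.32) = (-0.1112, -2.828)
v = -2.828

-2.828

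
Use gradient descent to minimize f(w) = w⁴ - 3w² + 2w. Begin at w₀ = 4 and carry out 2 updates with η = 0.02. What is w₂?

-0.77644544

f′(w) = 4w³ - 6w + 2
w₁ = 4 − 0.02·234 = -0.68
w₂ = -0.68 − 0.02·4.822272 = -0.77644544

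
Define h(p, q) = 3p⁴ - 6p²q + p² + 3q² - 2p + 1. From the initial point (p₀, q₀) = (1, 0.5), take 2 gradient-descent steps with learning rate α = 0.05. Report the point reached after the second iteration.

∇h = (12p³ - 12pq + 2p - 2, -6p² + 6q)
(p₁, q₁) = (1, 0.5) − 0.05·(6, -3) = (0.7, 0.65)
(p₂, q₂) = (0.7, 0.65) − 0.05·(-1.944, 0.96) = (0.7972, 0.602)

(0.7972, 0.602)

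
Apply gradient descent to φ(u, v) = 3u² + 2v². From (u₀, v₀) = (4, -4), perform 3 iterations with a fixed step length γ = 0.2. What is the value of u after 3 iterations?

-0.032

∇φ = (6u, 4v)
(u₁, v₁) = (4, -4) − 0.2·(24, -16) = (-0.8, -0.8)
(u₂, v₂) = (-0.8, -0.8) − 0.2·(-4.8, -3.2) = (0.16, -0.16)
(u₃, v₃) = (0.16, -0.16) − 0.2·(0.96, -0.64) = (-0.032, -0.032)
u = -0.032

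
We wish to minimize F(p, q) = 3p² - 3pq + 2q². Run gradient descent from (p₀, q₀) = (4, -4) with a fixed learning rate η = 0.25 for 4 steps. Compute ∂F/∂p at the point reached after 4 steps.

∇F = (6p - 3q, -3p + 4q)
(p₁, q₁) = (4, -4) − 0.25·(36, -28) = (-5, 3)
(p₂, q₂) = (-5, 3) − 0.25·(-39, 27) = (4.75, -3.75)
(p₃, q₃) = (4.75, -3.75) − 0.25·(39.75, -29.25) = (-5.1875, 3.5625)
(p₄, q₄) = (-5.1875, 3.5625) − 0.25·(-41.8125, 29.8125) = (5.265625, -3.890625)
∂F/∂p at (5.265625, -3.890625) = 43.265625

43.265625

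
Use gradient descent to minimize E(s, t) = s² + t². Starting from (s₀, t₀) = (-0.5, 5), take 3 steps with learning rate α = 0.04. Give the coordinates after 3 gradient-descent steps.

(-0.389344, 3.89344)

∇E = (2s, 2t)
(s₁, t₁) = (-0.5, 5) − 0.04·(-1, 10) = (-0.46, 4.6)
(s₂, t₂) = (-0.46, 4.6) − 0.04·(-0.92, 9.2) = (-0.4232, 4.232)
(s₃, t₃) = (-0.4232, 4.232) − 0.04·(-0.8464, 8.464) = (-0.389344, 3.89344)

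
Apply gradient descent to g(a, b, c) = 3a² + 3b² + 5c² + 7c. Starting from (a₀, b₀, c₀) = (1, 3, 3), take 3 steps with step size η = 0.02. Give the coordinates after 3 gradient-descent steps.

∇g = (6a, 6b, 10c + 7)
Step 1: at (1, 3, 3), ∇g = (6, 18, 37) → (1, 3, 3) − 0.02·(6, 18, 37) = (0.88, 2.64, 2.26)
Step 2: at (0.88, 2.64, 2.26), ∇g = (5.28, 15.84, 29.6) → (0.88, 2.64, 2.26) − 0.02·(5.28, 15.84, 29.6) = (0.7744, 2.3232, 1.668)
Step 3: at (0.7744, 2.3232, 1.668), ∇g = (4.6464, 13.9392, 23.68) → (0.7744, 2.3232, 1.668) − 0.02·(4.6464, 13.9392, 23.68) = (0.681472, 2.044416, 1.1944)

(0.681472, 2.044416, 1.1944)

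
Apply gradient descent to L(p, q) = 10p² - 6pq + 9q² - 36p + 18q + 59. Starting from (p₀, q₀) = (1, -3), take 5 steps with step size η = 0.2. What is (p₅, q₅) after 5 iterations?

(-894.84192, 790.07328)

∇L = (20p - 6q - 36, -6p + 18q + 18)
Step 1: at (1, -3), ∇L = (2, -42) → (1, -3) − 0.2·(2, -42) = (0.6, 5.4)
Step 2: at (0.6, 5.4), ∇L = (-56.4, 111.6) → (0.6, 5.4) − 0.2·(-56.4, 111.6) = (11.88, -16.92)
Step 3: at (11.88, -16.92), ∇L = (303.12, -357.84) → (11.88, -16.92) − 0.2·(303.12, -357.84) = (-48.744, 54.648)
Step 4: at (-48.744, 54.648), ∇L = (-1338.768, 1294.128) → (-48.744, 54.648) − 0.2·(-1338.768, 1294.128) = (219.0096, -204.1776)
Step 5: at (219.0096, -204.1776), ∇L = (5569.2576, -4971.2544) → (219.0096, -204.1776) − 0.2·(5569.2576, -4971.2544) = (-894.84192, 790.07328)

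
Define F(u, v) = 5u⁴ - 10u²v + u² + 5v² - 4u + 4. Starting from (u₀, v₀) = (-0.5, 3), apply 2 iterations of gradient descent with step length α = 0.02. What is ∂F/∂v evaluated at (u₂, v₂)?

1.239579975

∇F = (20u³ - 20uv + 2u - 4, -10u² + 10v)
(u₁, v₁) = (-0.5, 3) − 0.02·(22.5, 27.5) = (-0.95, 2.45)
(u₂, v₂) = (-0.95, 2.45) − 0.02·(23.5025, 15.475) = (-1.42005, 2.1405)
∂F/∂v at (-1.42005, 2.1405) = 1.239579975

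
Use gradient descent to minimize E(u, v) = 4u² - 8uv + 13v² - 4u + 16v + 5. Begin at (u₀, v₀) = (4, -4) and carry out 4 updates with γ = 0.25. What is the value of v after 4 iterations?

∇E = (8u - 8v - 4, -8u + 26v + 16)
(u₁, v₁) = (4, -4) − 0.25·(60, -120) = (-11, 26)
(u₂, v₂) = (-11, 26) − 0.25·(-300, 780) = (64, -169)
(u₃, v₃) = (64, -169) − 0.25·(1860, -4890) = (-401, 1053.5)
(u₄, v₄) = (-401, 1053.5) − 0.25·(-11640, 30615) = (2509, -6600.25)
v = -6600.25

-6600.25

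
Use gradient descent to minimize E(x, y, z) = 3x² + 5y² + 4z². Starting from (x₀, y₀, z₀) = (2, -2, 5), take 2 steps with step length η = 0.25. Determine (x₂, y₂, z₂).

∇E = (6x, 10y, 8z)
Step 1: at (2, -2, 5), ∇E = (12, -20, 40) → (2, -2, 5) − 0.25·(12, -20, 40) = (-1, 3, -5)
Step 2: at (-1, 3, -5), ∇E = (-6, 30, -40) → (-1, 3, -5) − 0.25·(-6, 30, -40) = (0.5, -4.5, 5)

(0.5, -4.5, 5)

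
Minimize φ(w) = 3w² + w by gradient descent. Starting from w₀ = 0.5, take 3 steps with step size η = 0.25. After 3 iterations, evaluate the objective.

-0.0625

φ′(w) = 6w + 1
Step 1: φ′(0.5) = 4; w₁ = 0.5 − 0.25·4 = -0.5
Step 2: φ′(-0.5) = -2; w₂ = -0.5 − 0.25·(-2) = 0
Step 3: φ′(0) = 1; w₃ = 0 − 0.25·1 = -0.25
φ(-0.25) = -0.0625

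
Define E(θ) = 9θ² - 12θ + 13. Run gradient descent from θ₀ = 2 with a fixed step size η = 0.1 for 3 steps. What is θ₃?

E′(θ) = 18θ - 12
θ₁ = 2 − 0.1·24 = -0.4
θ₂ = -0.4 − 0.1·(-19.2) = 1.52
θ₃ = 1.52 − 0.1·15.36 = -0.016

-0.016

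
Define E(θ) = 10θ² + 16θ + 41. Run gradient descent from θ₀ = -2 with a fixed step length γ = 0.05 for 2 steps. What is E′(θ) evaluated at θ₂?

0

E′(θ) = 20θ + 16
θ₁ = -2 − 0.05·(-24) = -0.8
θ₂ = -0.8 − 0.05·0 = -0.8
E′(θ) at (-0.8) = 0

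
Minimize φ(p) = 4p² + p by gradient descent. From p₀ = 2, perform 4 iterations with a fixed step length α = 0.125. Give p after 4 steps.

-0.125

φ′(p) = 8p + 1
p₁ = 2 − 0.125·17 = -0.125
p₂ = -0.125 − 0.125·0 = -0.125
p₃ = -0.125 − 0.125·0 = -0.125
p₄ = -0.125 − 0.125·0 = -0.125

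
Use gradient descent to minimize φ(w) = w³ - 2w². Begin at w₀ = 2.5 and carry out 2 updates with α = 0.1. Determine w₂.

φ′(w) = 3w² - 4w
w₁ = 2.5 − 0.1·8.75 = 1.625
w₂ = 1.625 − 0.1·1.421875 = 1.4828125

1.4828125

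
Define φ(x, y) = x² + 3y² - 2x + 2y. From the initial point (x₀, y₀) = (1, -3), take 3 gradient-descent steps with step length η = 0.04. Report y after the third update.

∇φ = (2x - 2, 6y + 2)
Step 1: at (1, -3), ∇φ = (0, -16) → (1, -3) − 0.04·(0, -16) = (1, -2.36)
Step 2: at (1, -2.36), ∇φ = (0, -12.16) → (1, -2.36) − 0.04·(0, -12.16) = (1, -1.8736)
Step 3: at (1, -1.8736), ∇φ = (0, -9.2416) → (1, -1.8736) − 0.04·(0, -9.2416) = (1, -1.503936)
y = -1.503936

-1.503936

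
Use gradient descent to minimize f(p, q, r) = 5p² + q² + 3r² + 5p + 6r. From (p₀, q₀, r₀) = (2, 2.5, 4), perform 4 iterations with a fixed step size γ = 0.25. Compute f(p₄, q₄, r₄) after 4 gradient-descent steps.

796.970703125

∇f = (10p + 5, 2q, 6r + 6)
(p₁, q₁, r₁) = (2, 2.5, 4) − 0.25·(25, 5, 30) = (-4.25, 1.25, -3.5)
(p₂, q₂, r₂) = (-4.25, 1.25, -3.5) − 0.25·(-37.5, 2.5, -15) = (5.125, 0.625, 0.25)
(p₃, q₃, r₃) = (5.125, 0.625, 0.25) − 0.25·(56.25, 1.25, 7.5) = (-8.9375, 0.3125, -1.625)
(p₄, q₄, r₄) = (-8.9375, 0.3125, -1.625) − 0.25·(-84.375, 0.625, -3.75) = (12.15625, 0.15625, -0.6875)
f(12.15625, 0.15625, -0.6875) = 796.970703125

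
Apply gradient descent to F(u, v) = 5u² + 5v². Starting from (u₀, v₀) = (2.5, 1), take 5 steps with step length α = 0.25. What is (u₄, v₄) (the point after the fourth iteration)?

(12.65625, 5.0625)

∇F = (10u, 10v)
Step 1: at (2.5, 1), ∇F = (25, 10) → (2.5, 1) − 0.25·(25, 10) = (-3.75, -1.5)
Step 2: at (-3.75, -1.5), ∇F = (-37.5, -15) → (-3.75, -1.5) − 0.25·(-37.5, -15) = (5.625, 2.25)
Step 3: at (5.625, 2.25), ∇F = (56.25, 22.5) → (5.625, 2.25) − 0.25·(56.25, 22.5) = (-8.4375, -3.375)
Step 4: at (-8.4375, -3.375), ∇F = (-84.375, -33.75) → (-8.4375, -3.375) − 0.25·(-84.375, -33.75) = (12.65625, 5.0625)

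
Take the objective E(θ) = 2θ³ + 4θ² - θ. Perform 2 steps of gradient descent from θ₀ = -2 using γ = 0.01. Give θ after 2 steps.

E′(θ) = 6θ² + 8θ - 1
Step 1: E′(-2) = 7; θ₁ = -2 − 0.01·7 = -2.07
Step 2: E′(-2.07) = 8.1494; θ₂ = -2.07 − 0.01·8.1494 = -2.151494

-2.151494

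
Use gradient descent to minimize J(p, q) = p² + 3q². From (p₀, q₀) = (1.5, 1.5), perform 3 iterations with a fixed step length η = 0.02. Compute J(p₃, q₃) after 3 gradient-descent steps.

4.895932612608

∇J = (2p, 6q)
(p₁, q₁) = (1.5, 1.5) − 0.02·(3, 9) = (1.44, 1.32)
(p₂, q₂) = (1.44, 1.32) − 0.02·(2.88, 7.92) = (1.3824, 1.1616)
(p₃, q₃) = (1.3824, 1.1616) − 0.02·(2.7648, 6.9696) = (1.327104, 1.022208)
J(1.327104, 1.022208) = 4.895932612608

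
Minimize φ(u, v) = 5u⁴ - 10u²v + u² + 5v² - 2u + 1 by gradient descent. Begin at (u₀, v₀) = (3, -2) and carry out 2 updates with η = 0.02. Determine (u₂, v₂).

(423.8983808, 21.29568)

∇φ = (20u³ - 20uv + 2u - 2, -10u² + 10v)
Step 1: at (3, -2), ∇φ = (664, -110) → (3, -2) − 0.02·(664, -110) = (-10.28, 0.2)
Step 2: at (-10.28, 0.2), ∇φ = (-21708.91904, -1054.784) → (-10.28, 0.2) − 0.02·(-21708.91904, -1054.784) = (423.8983808, 21.29568)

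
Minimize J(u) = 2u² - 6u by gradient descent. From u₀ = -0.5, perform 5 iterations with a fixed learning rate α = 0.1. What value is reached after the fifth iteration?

1.34448

J′(u) = 4u - 6
u₁ = -0.5 − 0.1·(-8) = 0.3
u₂ = 0.3 − 0.1·(-4.8) = 0.78
u₃ = 0.78 − 0.1·(-2.88) = 1.068
u₄ = 1.068 − 0.1·(-1.728) = 1.2408
u₅ = 1.2408 − 0.1·(-1.0368) = 1.34448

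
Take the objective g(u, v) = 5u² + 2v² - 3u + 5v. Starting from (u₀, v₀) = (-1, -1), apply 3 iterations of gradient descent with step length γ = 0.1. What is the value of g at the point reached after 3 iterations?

∇g = (10u - 3, 4v + 5)
(u₁, v₁) = (-1, -1) − 0.1·(-13, 1) = (0.3, -1.1)
(u₂, v₂) = (0.3, -1.1) − 0.1·(0, 0.6) = (0.3, -1.16)
(u₃, v₃) = (0.3, -1.16) − 0.1·(0, 0.36) = (0.3, -1.196)
g(0.3, -1.196) = -3.569168

-3.569168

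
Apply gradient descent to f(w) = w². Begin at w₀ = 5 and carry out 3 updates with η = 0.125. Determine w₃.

f′(w) = 2w
w₁ = 5 − 0.125·10 = 3.75
w₂ = 3.75 − 0.125·7.5 = 2.8125
w₃ = 2.8125 − 0.125·5.625 = 2.109375

2.109375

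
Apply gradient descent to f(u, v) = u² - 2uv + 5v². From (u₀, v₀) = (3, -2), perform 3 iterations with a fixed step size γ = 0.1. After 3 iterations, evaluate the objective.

1.709888

∇f = (2u - 2v, -2u + 10v)
Step 1: at (3, -2), ∇f = (10, -26) → (3, -2) − 0.1·(10, -26) = (2, 0.6)
Step 2: at (2, 0.6), ∇f = (2.8, 2) → (2, 0.6) − 0.1·(2.8, 2) = (1.72, 0.4)
Step 3: at (1.72, 0.4), ∇f = (2.64, 0.56) → (1.72, 0.4) − 0.1·(2.64, 0.56) = (1.456, 0.344)
f(1.456, 0.344) = 1.709888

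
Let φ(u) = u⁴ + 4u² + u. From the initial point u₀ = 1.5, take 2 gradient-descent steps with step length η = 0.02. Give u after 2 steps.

φ′(u) = 4u³ + 8u + 1
Step 1: φ′(1.5) = 26.5; u₁ = 1.5 − 0.02·26.5 = 0.97
Step 2: φ′(0.97) = 12.410692; u₂ = 0.97 − 0.02·12.410692 = 0.72178616

0.72178616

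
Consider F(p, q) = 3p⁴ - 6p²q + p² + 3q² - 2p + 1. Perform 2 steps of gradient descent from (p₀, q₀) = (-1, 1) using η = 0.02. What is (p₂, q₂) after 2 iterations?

(-0.87711488, 0.981568)

∇F = (12p³ - 12pq + 2p - 2, -6p² + 6q)
(p₁, q₁) = (-1, 1) − 0.02·(-4, 0) = (-0.92, 1)
(p₂, q₂) = (-0.92, 1) − 0.02·(-2.144256, 0.9216) = (-0.87711488, 0.981568)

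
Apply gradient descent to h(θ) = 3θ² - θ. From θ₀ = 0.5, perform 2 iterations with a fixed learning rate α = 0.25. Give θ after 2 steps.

h′(θ) = 6θ - 1
Step 1: h′(0.5) = 2; θ₁ = 0.5 − 0.25·2 = 0
Step 2: h′(0) = -1; θ₂ = 0 − 0.25·(-1) = 0.25

0.25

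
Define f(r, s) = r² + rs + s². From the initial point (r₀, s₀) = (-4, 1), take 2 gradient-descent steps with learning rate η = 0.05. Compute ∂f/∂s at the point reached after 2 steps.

∇f = (2r + s, r + 2s)
Step 1: at (-4, 1), ∇f = (-7, -2) → (-4, 1) − 0.05·(-7, -2) = (-3.65, 1.1)
Step 2: at (-3.65, 1.1), ∇f = (-6.2, -1.45) → (-3.65, 1.1) − 0.05·(-6.2, -1.45) = (-3.34, 1.1725)
∂f/∂s at (-3.34, 1.1725) = -0.995

-0.995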